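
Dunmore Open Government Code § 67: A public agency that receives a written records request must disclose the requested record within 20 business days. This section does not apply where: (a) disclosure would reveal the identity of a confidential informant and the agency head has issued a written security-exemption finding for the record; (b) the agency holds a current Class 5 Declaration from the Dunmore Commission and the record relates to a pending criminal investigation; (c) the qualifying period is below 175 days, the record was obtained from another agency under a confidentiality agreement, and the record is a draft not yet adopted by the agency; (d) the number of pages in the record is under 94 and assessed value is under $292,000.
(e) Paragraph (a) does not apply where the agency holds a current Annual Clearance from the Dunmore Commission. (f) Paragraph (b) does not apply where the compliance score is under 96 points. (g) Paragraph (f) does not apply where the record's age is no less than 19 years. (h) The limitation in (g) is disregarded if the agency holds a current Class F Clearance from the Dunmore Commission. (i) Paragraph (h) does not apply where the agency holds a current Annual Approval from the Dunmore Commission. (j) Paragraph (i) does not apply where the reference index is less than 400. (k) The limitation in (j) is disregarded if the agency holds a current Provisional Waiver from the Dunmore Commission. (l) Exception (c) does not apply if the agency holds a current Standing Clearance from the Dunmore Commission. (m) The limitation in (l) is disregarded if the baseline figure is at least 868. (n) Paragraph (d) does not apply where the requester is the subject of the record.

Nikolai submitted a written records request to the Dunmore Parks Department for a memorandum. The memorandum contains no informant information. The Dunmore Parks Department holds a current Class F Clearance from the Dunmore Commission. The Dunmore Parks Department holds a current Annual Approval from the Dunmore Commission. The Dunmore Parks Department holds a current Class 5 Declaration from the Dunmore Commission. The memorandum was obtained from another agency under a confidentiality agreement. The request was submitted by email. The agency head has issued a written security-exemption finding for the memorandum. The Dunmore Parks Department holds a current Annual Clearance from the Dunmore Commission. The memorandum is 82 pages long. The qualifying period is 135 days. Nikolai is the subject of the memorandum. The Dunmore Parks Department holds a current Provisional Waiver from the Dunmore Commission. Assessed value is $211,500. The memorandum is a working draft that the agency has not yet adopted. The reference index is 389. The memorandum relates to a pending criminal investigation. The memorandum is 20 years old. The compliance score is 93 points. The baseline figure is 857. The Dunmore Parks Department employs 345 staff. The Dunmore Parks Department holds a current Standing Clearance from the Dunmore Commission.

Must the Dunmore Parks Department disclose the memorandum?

Exception (a) does not apply: the memorandum contains no informant information.
All of (b)'s requirements are met (a current Class 5 Declaration is held; the memorandum relates to a pending investigation). Applying paragraphs (f)–(k): (f) operates (the compliance score is 93 points, under the 96 points limit), but yields to (g): (g) operates — the record's age is 20 years, meeting the 19 years threshold. (h) operates (a current Class F Clearance is held), but is set aside by (i): (i) is triggered — a current Annual Approval is held. (j) is engaged (the reference index is 389, less than the 400 limit), but is itself disapplied by (k): (k) operates against (j): a current Provisional Waiver is held. Exception (b) stands.
Exception (c): the qualifying period is 135 days, below the 175 days limit; the memorandum was obtained under a confidentiality agreement; the memorandum is an unadopted draft — every condition holds. But: (l) operates — a current Standing Clearance is held. (m), which would lift (l), is not engaged — the baseline figure is 857, short of 868. (c) is therefore removed.
Exception (d) is satisfied on its face — the number of pages in the record is 82, under the 94 limit; assessed value is $211,500, under the $292,000 limit. But applying paragraph (n): (n) is triggered — Nikolai is the subject of the memorandum. Exception (d) does not apply.

No — exception (b) applies; the Dunmore Parks Department is not required to disclose the memorandum.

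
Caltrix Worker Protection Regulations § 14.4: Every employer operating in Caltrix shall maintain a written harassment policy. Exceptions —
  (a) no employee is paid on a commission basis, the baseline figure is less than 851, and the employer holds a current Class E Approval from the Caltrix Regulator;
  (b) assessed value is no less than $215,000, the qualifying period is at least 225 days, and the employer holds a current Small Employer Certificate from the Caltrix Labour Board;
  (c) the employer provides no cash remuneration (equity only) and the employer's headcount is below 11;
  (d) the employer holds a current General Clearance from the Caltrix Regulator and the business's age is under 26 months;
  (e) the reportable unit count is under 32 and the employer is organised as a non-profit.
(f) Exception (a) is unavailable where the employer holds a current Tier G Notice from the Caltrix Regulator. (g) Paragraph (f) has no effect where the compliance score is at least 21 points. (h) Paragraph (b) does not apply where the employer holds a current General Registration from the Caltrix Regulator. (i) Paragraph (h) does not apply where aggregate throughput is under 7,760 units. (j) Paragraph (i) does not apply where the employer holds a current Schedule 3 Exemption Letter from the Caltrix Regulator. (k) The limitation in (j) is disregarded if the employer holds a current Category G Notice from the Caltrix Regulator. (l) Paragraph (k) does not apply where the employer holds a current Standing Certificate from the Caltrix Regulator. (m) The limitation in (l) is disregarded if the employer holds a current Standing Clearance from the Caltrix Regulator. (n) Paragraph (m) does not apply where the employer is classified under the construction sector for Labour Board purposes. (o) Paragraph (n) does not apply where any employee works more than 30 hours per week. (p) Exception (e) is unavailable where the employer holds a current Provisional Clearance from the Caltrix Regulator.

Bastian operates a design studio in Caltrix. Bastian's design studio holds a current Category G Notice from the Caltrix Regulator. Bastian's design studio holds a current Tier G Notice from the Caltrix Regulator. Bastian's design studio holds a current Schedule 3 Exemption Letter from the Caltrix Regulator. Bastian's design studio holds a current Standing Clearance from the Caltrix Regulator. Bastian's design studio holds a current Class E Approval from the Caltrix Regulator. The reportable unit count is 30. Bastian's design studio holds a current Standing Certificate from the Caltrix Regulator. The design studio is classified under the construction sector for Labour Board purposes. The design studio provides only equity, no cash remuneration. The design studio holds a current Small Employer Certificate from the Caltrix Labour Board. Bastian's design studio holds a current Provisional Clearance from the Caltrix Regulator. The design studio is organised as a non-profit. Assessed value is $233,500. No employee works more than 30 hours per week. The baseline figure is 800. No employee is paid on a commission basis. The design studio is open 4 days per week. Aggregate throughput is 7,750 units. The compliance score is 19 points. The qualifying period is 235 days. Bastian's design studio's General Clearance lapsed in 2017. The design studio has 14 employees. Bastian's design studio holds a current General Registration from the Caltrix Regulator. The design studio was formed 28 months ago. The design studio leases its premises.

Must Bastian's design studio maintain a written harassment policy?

All of (a)'s requirements are met (no employee is paid on commission; the baseline figure is 800, less than the 851 limit; a current Class E Approval is held). But: (f) is engaged — a current Tier G Notice is held. (g), which would lift (f), is not engaged — the compliance score is 19 points, short of 21 points. Exception (a) does not apply.
Exception (b): assessed value is $233,500, meeting the $215,000 threshold; the qualifying period is 235 days, meeting the 225 days threshold; a current Small Employer Certificate is held — every condition holds. Turning to paragraphs (h)–(o): (h) operates against (b): a current General Registration is held. (i) operates (aggregate throughput is 7,750 units, under the 7,760 units limit), but is itself disapplied by (j): (j) applies — a current Schedule 3 Exemption Letter is held. (k) would limit (j) — a current Category G Notice is held — but (l) sets (k) aside: (l) operates against (k): a current Standing Certificate is held. (m) operates (a current Standing Clearance is held), but is displaced by (n): (n) operates — the design studio is classified under the construction sector. (o) is not engaged (no employee exceeds 30 hours/week), so (n) stands. Exception (b) does not apply.
Exception (c) fails — the employer's headcount is 14, not below 11.
Exception (d) does not apply: there is no General Clearance in force.
Exception (e)'s conditions are all satisfied: the reportable unit count is 30, under the 32 limit; the employer is a non-profit. But: (p) operates — a current Provisional Clearance is held. Exception (e) does not apply.
None of the exceptions is available; § 14.4 applies in full.

Yes — Bastian's design studio must maintain a written harassment policy.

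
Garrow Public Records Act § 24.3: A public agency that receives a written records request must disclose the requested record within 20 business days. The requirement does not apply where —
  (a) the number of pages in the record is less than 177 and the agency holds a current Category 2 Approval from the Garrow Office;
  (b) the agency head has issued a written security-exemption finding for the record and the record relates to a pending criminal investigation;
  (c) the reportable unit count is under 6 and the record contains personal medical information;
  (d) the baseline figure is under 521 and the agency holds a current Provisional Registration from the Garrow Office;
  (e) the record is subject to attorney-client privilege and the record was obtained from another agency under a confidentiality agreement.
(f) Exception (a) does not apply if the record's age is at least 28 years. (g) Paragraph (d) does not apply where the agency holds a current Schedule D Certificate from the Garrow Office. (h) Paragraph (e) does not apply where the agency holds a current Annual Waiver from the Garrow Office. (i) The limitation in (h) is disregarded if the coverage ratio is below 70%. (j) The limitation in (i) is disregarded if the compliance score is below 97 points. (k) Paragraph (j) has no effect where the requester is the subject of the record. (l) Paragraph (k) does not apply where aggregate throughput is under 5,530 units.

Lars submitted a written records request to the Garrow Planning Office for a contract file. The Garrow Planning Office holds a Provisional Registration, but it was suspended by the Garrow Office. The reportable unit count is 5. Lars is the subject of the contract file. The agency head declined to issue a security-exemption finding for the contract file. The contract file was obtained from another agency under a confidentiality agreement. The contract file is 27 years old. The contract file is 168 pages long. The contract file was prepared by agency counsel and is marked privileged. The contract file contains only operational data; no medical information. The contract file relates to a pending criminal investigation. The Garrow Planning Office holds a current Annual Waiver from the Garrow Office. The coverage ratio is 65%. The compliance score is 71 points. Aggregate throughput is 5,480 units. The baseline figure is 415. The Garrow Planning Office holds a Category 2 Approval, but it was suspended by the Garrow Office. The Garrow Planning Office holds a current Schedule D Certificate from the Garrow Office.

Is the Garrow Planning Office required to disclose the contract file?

Exception (a) requires that the agency holds a current Category 2 Approval from the Garrow Office; but no current Category 2 Approval is held, so (a) is unavailable.
Exception (b) requires that the agency head has issued a written security-exemption finding for the record; but the agency head declined to issue a security-exemption finding, so (b) is unavailable.
Exception (c) requires that the record contains personal medical information; but the contract file contains only operational data, so (c) is unavailable.
Exception (d) requires that the agency holds a current Provisional Registration from the Garrow Office; but the Provisional Registration is not current, so (d) is unavailable.
All of (e)'s requirements are met (the contract file is privileged; the contract file was obtained under a confidentiality agreement). But applying paragraphs (h)–(l): (h) applies — a current Annual Waiver is held. (i) is triggered (the coverage ratio is 65%, below the 70% limit), but is displaced by (j): (j) operates against (i): the compliance score is 71 points, below the 97 points limit. (k) is triggered (Lars is the subject of the contract file), but is overridden by (l): (l) operates against (k): aggregate throughput is 5,480 units, under the 5,530 units limit. (e) is therefore removed.
No exception is made out. the Garrow Planning Office falls within the general rule.

Yes — the Garrow Planning Office must disclose the contract file.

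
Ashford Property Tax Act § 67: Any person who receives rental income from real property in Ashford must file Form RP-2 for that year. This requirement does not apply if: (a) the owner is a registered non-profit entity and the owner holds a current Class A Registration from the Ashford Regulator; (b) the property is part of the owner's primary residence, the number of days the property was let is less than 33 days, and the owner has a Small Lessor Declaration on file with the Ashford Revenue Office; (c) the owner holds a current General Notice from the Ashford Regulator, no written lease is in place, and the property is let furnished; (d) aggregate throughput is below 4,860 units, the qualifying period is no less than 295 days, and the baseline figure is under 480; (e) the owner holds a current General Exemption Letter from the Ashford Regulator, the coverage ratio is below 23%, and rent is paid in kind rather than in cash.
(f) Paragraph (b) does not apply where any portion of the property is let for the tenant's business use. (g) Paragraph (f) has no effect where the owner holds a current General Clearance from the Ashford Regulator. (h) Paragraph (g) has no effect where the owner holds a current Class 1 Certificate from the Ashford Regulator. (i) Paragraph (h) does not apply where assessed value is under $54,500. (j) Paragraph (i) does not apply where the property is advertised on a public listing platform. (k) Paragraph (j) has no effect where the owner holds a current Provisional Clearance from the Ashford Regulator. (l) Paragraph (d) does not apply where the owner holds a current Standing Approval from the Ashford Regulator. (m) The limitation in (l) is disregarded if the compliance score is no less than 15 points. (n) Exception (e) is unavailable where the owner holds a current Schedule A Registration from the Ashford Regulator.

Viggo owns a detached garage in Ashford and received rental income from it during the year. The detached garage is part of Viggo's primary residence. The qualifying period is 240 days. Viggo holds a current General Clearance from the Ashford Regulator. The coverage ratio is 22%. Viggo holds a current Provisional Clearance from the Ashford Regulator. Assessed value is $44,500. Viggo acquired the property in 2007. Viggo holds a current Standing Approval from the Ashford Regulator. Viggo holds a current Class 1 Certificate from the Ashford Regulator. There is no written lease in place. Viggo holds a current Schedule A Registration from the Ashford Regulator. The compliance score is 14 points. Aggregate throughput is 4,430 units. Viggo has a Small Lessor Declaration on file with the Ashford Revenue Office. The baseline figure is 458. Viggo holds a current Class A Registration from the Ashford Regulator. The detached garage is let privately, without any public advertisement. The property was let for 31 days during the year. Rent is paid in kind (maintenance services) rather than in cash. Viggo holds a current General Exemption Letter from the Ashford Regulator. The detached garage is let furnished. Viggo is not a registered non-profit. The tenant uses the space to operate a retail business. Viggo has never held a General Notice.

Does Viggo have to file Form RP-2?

Exception (a) fails — Viggo is not a registered non-profit.
All of (b)'s requirements are met (the detached garage is part of the primary residence; the number of days the property was let is 31 days, less than the 33 days limit; a Small Lessor Declaration is on file). As to paragraphs (f)–(k): (f) would limit (b) — the space is let for business use — but (g) sets (f) aside: (g) is triggered — a current General Clearance is held. (h) applies (a current Class 1 Certificate is held), but is displaced by (i): (i) is triggered — assessed value is $44,500, under the $54,500 limit. (j), which would lift (i), is inapplicable — the property is let privately without advertisement. (b) remains available.
Exception (c) does not apply: there is no General Notice in force.
Exception (d) does not apply: the qualifying period is 240 days, short of 295 days.
Exception (e)'s conditions are all satisfied: a current General Exemption Letter is held; the coverage ratio is 22%, below the 23% limit; rent is paid in kind. But applying paragraph (n): (n) operates against (e): a current Schedule A Registration is held. Exception (e) does not apply.

No — exception (b) applies; Viggo is not required to file Form RP-2.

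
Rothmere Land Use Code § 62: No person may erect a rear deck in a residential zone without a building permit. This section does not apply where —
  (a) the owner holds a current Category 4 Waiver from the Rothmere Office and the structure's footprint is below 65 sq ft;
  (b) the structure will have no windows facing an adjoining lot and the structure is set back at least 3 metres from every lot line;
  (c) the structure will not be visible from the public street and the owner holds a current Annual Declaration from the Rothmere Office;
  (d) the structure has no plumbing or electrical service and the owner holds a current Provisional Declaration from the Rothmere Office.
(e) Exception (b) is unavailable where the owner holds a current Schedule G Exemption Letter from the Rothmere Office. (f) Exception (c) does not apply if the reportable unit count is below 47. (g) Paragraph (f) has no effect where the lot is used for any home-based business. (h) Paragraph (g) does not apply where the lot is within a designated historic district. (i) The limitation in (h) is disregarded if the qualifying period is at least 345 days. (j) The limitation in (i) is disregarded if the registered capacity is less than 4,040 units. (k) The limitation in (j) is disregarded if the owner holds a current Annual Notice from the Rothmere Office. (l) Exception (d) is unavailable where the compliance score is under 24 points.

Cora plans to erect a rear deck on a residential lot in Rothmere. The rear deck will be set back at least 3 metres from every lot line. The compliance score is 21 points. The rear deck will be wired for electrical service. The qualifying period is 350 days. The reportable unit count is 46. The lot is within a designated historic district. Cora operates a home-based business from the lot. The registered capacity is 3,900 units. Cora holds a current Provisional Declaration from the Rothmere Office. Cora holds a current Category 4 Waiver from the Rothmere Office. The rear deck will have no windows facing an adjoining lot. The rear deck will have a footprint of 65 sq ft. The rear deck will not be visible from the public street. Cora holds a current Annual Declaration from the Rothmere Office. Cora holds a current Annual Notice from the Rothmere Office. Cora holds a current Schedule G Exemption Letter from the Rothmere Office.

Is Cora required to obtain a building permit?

Exception (a) requires that the structure's footprint is below 65 sq ft; but the structure's footprint is 65 sq ft, not below 65 sq ft, so (a) is unavailable.
All of (b)'s requirements are met (no windows face an adjoining lot; the setback is at least 3 m on every side). But applying paragraph (e): (e) operates against (b): a current Schedule G Exemption Letter is held. (b) is therefore removed.
Exception (c) is satisfied on its face — the structure will not be visible from the street; a current Annual Declaration is held. Under paragraphs (f)–(k): (f) applies (the reportable unit count is 46, below the 47 limit), but is overridden by (g): (g) operates against (f): a home-based business operates on the lot. (h) would limit (g) — the lot is in a historic district — but (i) sets (h) aside: (i) operates against (h): the qualifying period is 350 days, meeting the 345 days threshold. (j) would limit (i) — the registered capacity is 3,900 units, less than the 4,040 units limit — but (k) sets (j) aside: (k) is triggered — a current Annual Notice is held. So (c) applies.
Exception (d) requires that the structure has no plumbing or electrical service; but electrical service is planned, so (d) is unavailable.

No — exception (c) applies; Cora does not need a building permit.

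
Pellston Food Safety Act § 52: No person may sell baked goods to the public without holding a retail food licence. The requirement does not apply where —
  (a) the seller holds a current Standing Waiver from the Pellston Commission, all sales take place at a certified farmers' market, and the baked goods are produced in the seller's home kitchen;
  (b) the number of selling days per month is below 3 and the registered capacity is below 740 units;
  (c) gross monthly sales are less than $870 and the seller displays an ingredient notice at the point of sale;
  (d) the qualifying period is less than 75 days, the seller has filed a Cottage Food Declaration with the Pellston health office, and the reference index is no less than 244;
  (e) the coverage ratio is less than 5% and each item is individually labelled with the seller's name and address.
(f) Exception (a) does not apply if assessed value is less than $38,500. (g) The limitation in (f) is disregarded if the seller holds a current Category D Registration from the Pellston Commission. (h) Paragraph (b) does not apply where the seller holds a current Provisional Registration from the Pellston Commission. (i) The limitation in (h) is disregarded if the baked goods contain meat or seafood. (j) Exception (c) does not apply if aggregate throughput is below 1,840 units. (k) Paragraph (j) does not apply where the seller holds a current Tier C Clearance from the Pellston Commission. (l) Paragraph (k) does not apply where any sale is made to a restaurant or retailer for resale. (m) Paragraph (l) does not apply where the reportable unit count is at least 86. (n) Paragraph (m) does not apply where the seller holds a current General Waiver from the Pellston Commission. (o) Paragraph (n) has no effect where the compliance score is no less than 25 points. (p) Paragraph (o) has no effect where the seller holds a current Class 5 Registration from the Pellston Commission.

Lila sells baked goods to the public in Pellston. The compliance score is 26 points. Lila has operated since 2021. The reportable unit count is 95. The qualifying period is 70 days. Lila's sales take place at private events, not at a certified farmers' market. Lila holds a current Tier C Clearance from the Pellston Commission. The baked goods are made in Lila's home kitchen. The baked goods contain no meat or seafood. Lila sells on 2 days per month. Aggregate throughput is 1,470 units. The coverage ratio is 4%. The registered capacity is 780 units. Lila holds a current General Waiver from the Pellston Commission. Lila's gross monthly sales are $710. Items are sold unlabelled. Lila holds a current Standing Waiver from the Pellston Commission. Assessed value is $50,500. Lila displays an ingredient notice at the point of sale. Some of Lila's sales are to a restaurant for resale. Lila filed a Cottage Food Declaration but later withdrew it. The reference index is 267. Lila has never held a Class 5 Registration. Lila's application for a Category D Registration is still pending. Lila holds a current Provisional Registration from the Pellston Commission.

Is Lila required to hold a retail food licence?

No — exception (c) applies; Lila is not required to hold a retail food licence.

Exception (a) does not apply: sales are at private events, not a certified farmers' market.
Exception (b) does not apply: the registered capacity is 780 units, not below 740 units.
Exception (c): gross monthly sales are $710, less than the $870 limit; an ingredient notice is displayed — every condition holds. As to paragraphs (j)–(p): (j) is engaged (aggregate throughput is 1,470 units, below the 1,840 units limit), but is set aside by (k): (k) is engaged — a current Tier C Clearance is held. (l) applies (some sales are to a restaurant for resale), but is overridden by (m): (m) is engaged — the reportable unit count is 95, meeting the 86 threshold. (n) would limit (m) — a current General Waiver is held — but (o) sets (n) aside: (o) is engaged — the compliance score is 26 points, meeting the 25 points threshold. (p), which would lift (o), is not engaged — the Class 5 Registration is not current. Exception (c) stands.
Exception (d) fails — the Cottage Food Declaration was withdrawn.
Exception (e) does not apply: items are sold unlabelled.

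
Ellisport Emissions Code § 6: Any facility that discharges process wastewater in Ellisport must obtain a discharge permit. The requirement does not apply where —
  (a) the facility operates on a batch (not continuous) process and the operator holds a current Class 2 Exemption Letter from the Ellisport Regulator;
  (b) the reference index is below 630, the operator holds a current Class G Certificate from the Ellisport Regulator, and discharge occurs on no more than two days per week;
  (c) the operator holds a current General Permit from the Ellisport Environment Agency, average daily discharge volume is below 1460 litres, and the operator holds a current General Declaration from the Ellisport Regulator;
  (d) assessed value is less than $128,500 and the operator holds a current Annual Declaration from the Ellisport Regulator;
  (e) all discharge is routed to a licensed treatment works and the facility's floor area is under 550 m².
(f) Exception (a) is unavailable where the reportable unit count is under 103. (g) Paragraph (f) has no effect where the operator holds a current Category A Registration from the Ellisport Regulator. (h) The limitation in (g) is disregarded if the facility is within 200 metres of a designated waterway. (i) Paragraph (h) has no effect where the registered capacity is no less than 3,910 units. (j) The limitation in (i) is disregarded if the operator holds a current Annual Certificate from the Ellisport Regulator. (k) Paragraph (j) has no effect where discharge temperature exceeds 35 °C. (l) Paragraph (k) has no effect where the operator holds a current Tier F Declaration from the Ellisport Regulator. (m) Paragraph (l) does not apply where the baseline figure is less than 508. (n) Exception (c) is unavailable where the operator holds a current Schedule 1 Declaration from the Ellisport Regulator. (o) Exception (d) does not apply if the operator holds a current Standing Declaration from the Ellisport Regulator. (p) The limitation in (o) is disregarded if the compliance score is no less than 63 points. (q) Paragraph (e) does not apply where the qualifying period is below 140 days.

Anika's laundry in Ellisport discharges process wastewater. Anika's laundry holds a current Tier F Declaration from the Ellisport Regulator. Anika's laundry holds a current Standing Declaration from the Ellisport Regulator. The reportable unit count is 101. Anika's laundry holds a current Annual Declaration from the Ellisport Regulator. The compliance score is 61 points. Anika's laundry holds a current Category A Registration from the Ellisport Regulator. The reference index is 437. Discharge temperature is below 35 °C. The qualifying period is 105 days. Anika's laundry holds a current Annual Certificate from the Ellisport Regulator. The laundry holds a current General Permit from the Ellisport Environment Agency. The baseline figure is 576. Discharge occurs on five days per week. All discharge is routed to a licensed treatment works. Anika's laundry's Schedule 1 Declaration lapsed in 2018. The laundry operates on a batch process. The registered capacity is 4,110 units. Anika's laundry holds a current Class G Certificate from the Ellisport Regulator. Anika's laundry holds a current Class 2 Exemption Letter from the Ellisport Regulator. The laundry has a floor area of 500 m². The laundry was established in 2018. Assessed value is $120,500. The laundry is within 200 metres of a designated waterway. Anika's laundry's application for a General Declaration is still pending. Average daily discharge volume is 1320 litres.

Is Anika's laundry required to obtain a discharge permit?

Exception (a) is satisfied on its face — the facility operates on a batch process; a current Class 2 Exemption Letter is held. But applying paragraphs (f)–(m): (f) operates against (a): the reportable unit count is 101, under the 103 limit. (g) would limit (f) — a current Category A Registration is held — but (h) sets (g) aside: (h) operates against (g): the laundry is within 200 m of a designated waterway. (i) would limit (h) — the registered capacity is 4,110 units, meeting the 3,910 units threshold — but (j) sets (i) aside: (j) is engaged — a current Annual Certificate is held. (k), which would lift (j), does not operate here — discharge temperature is below 35 °C. Exception (a) does not apply.
Exception (b) does not apply: discharge occurs on five days per week.
Exception (c) does not apply: no current General Declaration is held.
Exception (d): assessed value is $120,500, less than the $128,500 limit; a current Annual Declaration is held — every condition holds. But: (o) operates against (d): a current Standing Declaration is held. (p), which would lift (o), does not operate here — the compliance score is 61 points, short of 63 points. Exception (d) does not apply.
Exception (e): discharge is routed to a licensed treatment works; the facility's floor area is 500 m², under the 550 m² limit — every condition holds. But applying paragraph (q): (q) is engaged — the qualifying period is 105 days, below the 140 days limit. So (e) is unavailable.
No exception is made out. Anika's laundry falls within the general rule.

Yes — Anika's laundry must obtain a discharge permit.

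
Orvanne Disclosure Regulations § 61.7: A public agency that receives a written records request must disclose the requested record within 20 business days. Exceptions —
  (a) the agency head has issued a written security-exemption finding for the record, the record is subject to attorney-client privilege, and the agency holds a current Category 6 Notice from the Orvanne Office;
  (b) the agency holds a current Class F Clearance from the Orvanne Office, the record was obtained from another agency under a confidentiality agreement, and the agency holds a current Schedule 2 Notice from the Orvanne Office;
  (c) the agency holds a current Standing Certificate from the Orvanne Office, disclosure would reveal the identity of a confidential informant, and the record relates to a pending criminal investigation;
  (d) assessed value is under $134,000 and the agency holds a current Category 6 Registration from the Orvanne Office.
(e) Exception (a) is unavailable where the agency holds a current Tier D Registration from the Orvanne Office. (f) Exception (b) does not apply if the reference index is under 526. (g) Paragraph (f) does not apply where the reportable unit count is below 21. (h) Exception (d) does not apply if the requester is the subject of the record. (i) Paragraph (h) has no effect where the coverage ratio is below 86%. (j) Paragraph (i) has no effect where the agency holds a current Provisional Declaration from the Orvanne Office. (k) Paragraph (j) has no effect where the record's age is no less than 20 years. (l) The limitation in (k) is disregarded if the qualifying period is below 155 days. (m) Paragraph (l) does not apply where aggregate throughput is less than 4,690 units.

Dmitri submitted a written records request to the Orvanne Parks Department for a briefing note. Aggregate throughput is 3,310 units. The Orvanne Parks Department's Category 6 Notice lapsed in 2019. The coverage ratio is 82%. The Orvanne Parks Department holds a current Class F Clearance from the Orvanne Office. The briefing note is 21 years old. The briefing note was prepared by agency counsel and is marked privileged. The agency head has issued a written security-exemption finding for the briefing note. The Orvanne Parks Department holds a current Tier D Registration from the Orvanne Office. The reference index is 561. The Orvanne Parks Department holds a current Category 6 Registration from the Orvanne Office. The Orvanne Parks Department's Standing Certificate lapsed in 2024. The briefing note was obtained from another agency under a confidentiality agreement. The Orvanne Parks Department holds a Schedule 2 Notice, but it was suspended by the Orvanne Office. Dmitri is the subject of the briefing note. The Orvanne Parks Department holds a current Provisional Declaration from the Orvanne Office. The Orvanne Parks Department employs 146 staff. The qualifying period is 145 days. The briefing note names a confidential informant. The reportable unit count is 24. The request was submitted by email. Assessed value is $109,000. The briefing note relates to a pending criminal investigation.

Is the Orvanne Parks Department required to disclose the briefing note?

No — exception (d) applies; the Orvanne Parks Department is not required to disclose the briefing note.

Exception (a) requires that the agency holds a current Category 6 Notice from the Orvanne Office; but the Category 6 Notice is not current, so (a) is unavailable.
Exception (b) requires that the agency holds a current Schedule 2 Notice from the Orvanne Office; but no current Schedule 2 Notice is held, so (b) is unavailable.
Exception (c) does not apply: the Standing Certificate is not current.
Exception (d): assessed value is $109,000, under the $134,000 limit; a current Category 6 Registration is held — every condition holds. As to paragraphs (h)–(m): (h) is triggered (Dmitri is the subject of the briefing note), but is set aside by (i): (i) operates against (h): the coverage ratio is 82%, below the 86% limit. (j) is triggered (a current Provisional Declaration is held), but is displaced by (k): (k) is engaged — the record's age is 21 years, meeting the 20 years threshold. (l) would limit (k) — the qualifying period is 145 days, below the 155 days limit — but (m) sets (l) aside: (m) is engaged — aggregate throughput is 3,310 units, less than the 4,690 units limit. So (d) applies.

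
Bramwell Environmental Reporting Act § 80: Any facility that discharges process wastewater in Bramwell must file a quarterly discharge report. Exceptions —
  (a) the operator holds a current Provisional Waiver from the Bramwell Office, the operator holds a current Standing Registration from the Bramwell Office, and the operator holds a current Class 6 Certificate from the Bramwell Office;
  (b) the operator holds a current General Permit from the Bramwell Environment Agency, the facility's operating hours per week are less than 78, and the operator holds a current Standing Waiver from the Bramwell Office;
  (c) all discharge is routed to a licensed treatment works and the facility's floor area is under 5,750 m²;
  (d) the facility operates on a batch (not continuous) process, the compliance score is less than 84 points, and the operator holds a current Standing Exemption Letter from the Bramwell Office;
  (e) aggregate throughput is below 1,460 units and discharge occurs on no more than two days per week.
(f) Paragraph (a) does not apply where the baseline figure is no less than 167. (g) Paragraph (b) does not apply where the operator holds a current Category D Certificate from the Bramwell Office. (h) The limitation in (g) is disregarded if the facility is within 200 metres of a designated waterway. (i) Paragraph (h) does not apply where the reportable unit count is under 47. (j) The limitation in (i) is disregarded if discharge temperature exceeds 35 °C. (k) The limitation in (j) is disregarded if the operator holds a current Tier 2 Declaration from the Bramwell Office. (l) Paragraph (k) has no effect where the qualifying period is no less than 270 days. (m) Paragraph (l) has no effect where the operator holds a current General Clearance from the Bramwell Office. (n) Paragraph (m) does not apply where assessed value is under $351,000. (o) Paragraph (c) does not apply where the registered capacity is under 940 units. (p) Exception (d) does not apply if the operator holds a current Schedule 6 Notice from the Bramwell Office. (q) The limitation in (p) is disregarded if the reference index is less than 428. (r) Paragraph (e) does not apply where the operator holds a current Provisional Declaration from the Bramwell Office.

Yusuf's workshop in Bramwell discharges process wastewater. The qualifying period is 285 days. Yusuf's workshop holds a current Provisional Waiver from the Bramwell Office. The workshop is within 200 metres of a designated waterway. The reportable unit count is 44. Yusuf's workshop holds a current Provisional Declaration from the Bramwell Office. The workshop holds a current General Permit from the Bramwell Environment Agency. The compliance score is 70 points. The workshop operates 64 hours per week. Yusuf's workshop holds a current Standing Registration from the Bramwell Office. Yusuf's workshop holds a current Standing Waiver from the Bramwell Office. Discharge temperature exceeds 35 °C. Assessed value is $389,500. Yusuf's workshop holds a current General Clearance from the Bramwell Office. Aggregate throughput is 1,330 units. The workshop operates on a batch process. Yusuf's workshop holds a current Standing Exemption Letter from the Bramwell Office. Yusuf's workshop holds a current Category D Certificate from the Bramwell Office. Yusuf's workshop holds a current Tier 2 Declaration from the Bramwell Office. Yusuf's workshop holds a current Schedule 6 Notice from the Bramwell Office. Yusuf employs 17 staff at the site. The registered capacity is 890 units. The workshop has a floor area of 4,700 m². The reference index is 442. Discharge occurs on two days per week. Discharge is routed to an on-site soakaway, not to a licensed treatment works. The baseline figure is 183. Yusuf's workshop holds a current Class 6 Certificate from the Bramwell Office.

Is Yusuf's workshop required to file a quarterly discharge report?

Yes — Yusuf's workshop must file a quarterly discharge report.

Exception (a) is satisfied on its face — a current Provisional Waiver is held; a current Standing Registration is held; a current Class 6 Certificate is held. But: (f) operates against (a): the baseline figure is 183, meeting the 167 threshold. So (a) is unavailable.
Exception (b): a current General Permit is held; the facility's operating hours per week are 64, less than the 78 limit; a current Standing Waiver is held — every condition holds. But: (g) operates — a current Category D Certificate is held. (h) is engaged (the workshop is within 200 m of a designated waterway), but is set aside by (i): (i) operates — the reportable unit count is 44, under the 47 limit. (j) would limit (i) — discharge temperature exceeds 35 °C — but (k) sets (j) aside: (k) is triggered — a current Tier 2 Declaration is held. (l) operates (the qualifying period is 285 days, meeting the 270 days threshold), but yields to (m): (m) is engaged — a current General Clearance is held. (n) is not engaged (assessed value is $389,500, not under $351,000), so (m) stands. So (b) is unavailable.
Exception (c) requires that all discharge is routed to a licensed treatment works; but discharge is not routed to a licensed treatment works, so (c) is unavailable.
Exception (d): the facility operates on a batch process; the compliance score is 70 points, less than the 84 points limit; a current Standing Exemption Letter is held — every condition holds. But applying paragraphs (p)–(q): (p) operates against (d): a current Schedule 6 Notice is held. (q) is inapplicable (the reference index is 442, not less than 428), so (p) stands. Exception (d) does not apply.
Exception (e)'s conditions are all satisfied: aggregate throughput is 1,330 units, below the 1,460 units limit; discharge occurs on no more than two days per week. Turning to paragraph (r): (r) operates against (e): a current Provisional Declaration is held. (e) is therefore removed.
No exception displaces § 80.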